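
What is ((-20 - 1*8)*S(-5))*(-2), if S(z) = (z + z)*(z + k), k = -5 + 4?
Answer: 3360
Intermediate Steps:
k = -1
S(z) = 2*z*(-1 + z) (S(z) = (z + z)*(z - 1) = (2*z)*(-1 + z) = 2*z*(-1 + z))
((-20 - 1*8)*S(-5))*(-2) = ((-20 - 1*8)*(2*(-5)*(-1 - 5)))*(-2) = ((-20 - 8)*(2*(-5)*(-6)))*(-2) = -28*60*(-2) = -1680*(-2) = 3360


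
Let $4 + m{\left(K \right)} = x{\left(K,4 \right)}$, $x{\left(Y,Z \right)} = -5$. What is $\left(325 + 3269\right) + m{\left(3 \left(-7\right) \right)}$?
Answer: $3585$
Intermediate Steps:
$m{\left(K \right)} = -9$ ($m{\left(K \right)} = -4 - 5 = -9$)
$\left(325 + 3269\right) + m{\left(3 \left(-7\right) \right)} = \left(325 + 3269\right) - 9 = 3594 - 9 = 3585$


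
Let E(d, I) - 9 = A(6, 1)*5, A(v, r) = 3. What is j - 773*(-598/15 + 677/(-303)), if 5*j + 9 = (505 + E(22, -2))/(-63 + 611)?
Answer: 9005799941/276740 ≈ 32542.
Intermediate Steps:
E(d, I) = 24 (E(d, I) = 9 + 3*5 = 9 + 15 = 24)
j = -4403/2740 (j = -9/5 + ((505 + 24)/(-63 + 611))/5 = -9/5 + (529/548)/5 = -9/5 + (529*(1/548))/5 = -9/5 + (⅕)*(529/548) = -9/5 + 529/2740 = -4403/2740 ≈ -1.6069)
j - 773*(-598/15 + 677/(-303)) = -4403/2740 - 773*(-598/15 + 677/(-303)) = -4403/2740 - 773*(-598*1/15 + 677*(-1/303)) = -4403/2740 - 773*(-598/15 - 677/303) = -4403/2740 - 773*(-21261/505) = -4403/2740 + 16434753/505 = 9005799941/276740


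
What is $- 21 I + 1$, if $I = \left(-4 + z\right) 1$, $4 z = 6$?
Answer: $\frac{107}{2} \approx 53.5$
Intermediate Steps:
$z = \frac{3}{2}$ ($z = \frac{1}{4} \cdot 6 = \frac{3}{2} \approx 1.5$)
$I = - \frac{5}{2}$ ($I = \left(-4 + \frac{3}{2}\right) 1 = \left(- \frac{5}{2}\right) 1 = - \frac{5}{2} \approx -2.5$)
$- 21 I + 1 = \left(-21\right) \left(- \frac{5}{2}\right) + 1 = \frac{105}{2} + 1 = \frac{107}{2}$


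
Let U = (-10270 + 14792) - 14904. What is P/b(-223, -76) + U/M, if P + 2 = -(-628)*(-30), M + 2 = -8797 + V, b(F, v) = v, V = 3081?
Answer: 27131897/108642 ≈ 249.74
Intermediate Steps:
M = -5718 (M = -2 + (-8797 + 3081) = -2 - 5716 = -5718)
P = -18842 (P = -2 - (-628)*(-30) = -2 - 1*18840 = -2 - 18840 = -18842)
U = -10382 (U = 4522 - 14904 = -10382)
P/b(-223, -76) + U/M = -18842/(-76) - 10382/(-5718) = -18842*(-1/76) - 10382*(-1/5718) = 9421/38 + 5191/2859 = 27131897/108642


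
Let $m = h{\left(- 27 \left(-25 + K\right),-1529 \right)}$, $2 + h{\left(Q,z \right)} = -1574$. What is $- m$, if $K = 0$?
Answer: $1576$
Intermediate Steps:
$h{\left(Q,z \right)} = -1576$ ($h{\left(Q,z \right)} = -2 - 1574 = -1576$)
$m = -1576$
$- m = \left(-1\right) \left(-1576\right) = 1576$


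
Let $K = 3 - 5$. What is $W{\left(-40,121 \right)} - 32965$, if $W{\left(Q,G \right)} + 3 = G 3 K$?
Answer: $-33694$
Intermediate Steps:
$K = -2$ ($K = 3 - 5 = -2$)
$W{\left(Q,G \right)} = -3 - 6 G$ ($W{\left(Q,G \right)} = -3 + G 3 \left(-2\right) = -3 + 3 G \left(-2\right) = -3 - 6 G$)
$W{\left(-40,121 \right)} - 32965 = \left(-3 - 726\right) - 32965 = -729 - 32965 = -33694$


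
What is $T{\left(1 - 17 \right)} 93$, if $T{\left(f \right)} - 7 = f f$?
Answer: $24459$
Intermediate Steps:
$T{\left(f \right)} = 7 + f^{2}$ ($T{\left(f \right)} = 7 + f f = 7 + f^{2}$)
$T{\left(1 - 17 \right)} 93 = \left(7 + \left(1 - 17\right)^{2}\right) 93 = \left(7 + \left(-16\right)^{2}\right) 93 = \left(7 + 256\right) 93 = 263 \cdot 93 = 24459$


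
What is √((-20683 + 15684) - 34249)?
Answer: 4*I*√2453 ≈ 198.11*I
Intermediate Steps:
√((-20683 + 15684) - 34249) = √(-4999 - 34249) = √(-39248) = 4*I*√2453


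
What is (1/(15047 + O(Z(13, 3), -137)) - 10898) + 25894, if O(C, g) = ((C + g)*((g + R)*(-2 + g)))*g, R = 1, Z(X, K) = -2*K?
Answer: 5553968211757/370363311 ≈ 14996.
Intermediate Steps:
O(C, g) = g*(1 + g)*(-2 + g)*(C + g) (O(C, g) = ((C + g)*((g + 1)*(-2 + g)))*g = ((C + g)*((1 + g)*(-2 + g)))*g = ((1 + g)*(-2 + g)*(C + g))*g = g*(1 + g)*(-2 + g)*(C + g))
(1/(15047 + O(Z(13, 3), -137)) - 10898) + 25894 = (1/(15047 - 137*((-137)³ - 1*(-137)² - (-4)*3 - 2*(-137) - 2*3*(-137)² - 1*(-2*3)*(-137))) - 10898) + 25894 = (1/(15047 - 137*(-2571353 - 1*18769 - 2*(-6) + 274 - 6*18769 - 1*(-6)*(-137))) - 10898) + 25894 = (1/(15047 - 137*(-2571353 - 18769 + 12 + 274 - 112614 - 822)) - 10898) + 25894 = (1/(15047 - 137*(-2703272)) - 10898) + 25894 = (1/(15047 + 370348264) - 10898) + 25894 = (1/370363311 - 10898) + 25894 = -4036219363277/370363311 + 25894 = 5553968211757/370363311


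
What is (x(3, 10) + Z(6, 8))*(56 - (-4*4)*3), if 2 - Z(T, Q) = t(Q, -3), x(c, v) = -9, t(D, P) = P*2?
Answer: -104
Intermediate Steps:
t(D, P) = 2*P
Z(T, Q) = 8 (Z(T, Q) = 2 - 2*(-3) = 2 - 1*(-6) = 2 + 6 = 8)
(x(3, 10) + Z(6, 8))*(56 - (-4*4)*3) = (-9 + 8)*(56 - (-4*4)*3) = -(56 - (-16)*3) = -(56 - 1*(-48)) = -(56 + 48) = -1*104 = -104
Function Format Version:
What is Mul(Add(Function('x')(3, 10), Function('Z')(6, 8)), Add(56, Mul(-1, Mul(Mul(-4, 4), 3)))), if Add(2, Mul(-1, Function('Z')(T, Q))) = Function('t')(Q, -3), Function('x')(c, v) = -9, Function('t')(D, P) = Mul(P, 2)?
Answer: -104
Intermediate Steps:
Function('t')(D, P) = Mul(2, P)
Function('Z')(T, Q) = 8 (Function('Z')(T, Q) = Add(2, Mul(-1, Mul(2, -3))) = Add(2, Mul(-1, -6)) = Add(2, 6) = 8)
Mul(Add(Function('x')(3, 10), Function('Z')(6, 8)), Add(56, Mul(-1, Mul(Mul(-4, 4), 3)))) = Mul(Add(-9, 8), Add(56, Mul(-1, Mul(Mul(-4, 4), 3)))) = Mul(-1, Add(56, Mul(-1, Mul(-16, 3)))) = Mul(-1, Add(56, Mul(-1, -48))) = Mul(-1, Add(56, 48)) = Mul(-1, 104) = -104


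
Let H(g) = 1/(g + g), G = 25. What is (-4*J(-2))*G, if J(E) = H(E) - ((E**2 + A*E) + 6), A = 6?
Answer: -175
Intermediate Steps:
H(g) = 1/(2*g)
J(E) = -6 + 1/(2*E) - E**2 - 6*E (J(E) = 1/(2*E) - ((E**2 + 6*E) + 6) = 1/(2*E) - (6 + E**2 + 6*E) = 1/(2*E) + (-6 - E**2 - 6*E) = -6 + 1/(2*E) - E**2 - 6*E)
(-4*J(-2))*G = -4*(-6 + (1/2)/(-2) - 1*(-2)**2 - 6*(-2))*25 = -4*(-6 + (1/2)*(-1/2) - 1*4 + 12)*25 = -4*(-6 - 1/4 - 4 + 12)*25 = -4*7/4*25 = -7*25 = -175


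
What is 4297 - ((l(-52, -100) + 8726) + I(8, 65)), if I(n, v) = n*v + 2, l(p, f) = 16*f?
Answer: -3351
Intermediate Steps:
I(n, v) = 2 + n*v
4297 - ((l(-52, -100) + 8726) + I(8, 65)) = 4297 - ((16*(-100) + 8726) + (2 + 8*65)) = 4297 - ((-1600 + 8726) + (2 + 520)) = 4297 - (7126 + 522) = 4297 - 1*7648 = 4297 - 7648 = -3351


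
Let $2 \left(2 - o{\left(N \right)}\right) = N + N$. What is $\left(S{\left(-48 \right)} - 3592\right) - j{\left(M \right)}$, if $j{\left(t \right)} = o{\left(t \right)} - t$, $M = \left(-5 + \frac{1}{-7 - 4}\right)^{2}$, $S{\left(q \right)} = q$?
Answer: $- \frac{434410}{121} \approx -3590.2$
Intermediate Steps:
$o{\left(N \right)} = 2 - N$ ($o{\left(N \right)} = 2 - \frac{N + N}{2} = 2 - \frac{2 N}{2} = 2 - N$)
$M = \frac{3136}{121}$ ($M = \left(-5 + \frac{1}{-11}\right)^{2} = \left(-5 - \frac{1}{11}\right)^{2} = \left(- \frac{56}{11}\right)^{2} = \frac{3136}{121} \approx 25.917$)
$j{\left(t \right)} = 2 - 2 t$ ($j{\left(t \right)} = \left(2 - t\right) - t = 2 - 2 t$)
$\left(S{\left(-48 \right)} - 3592\right) - j{\left(M \right)} = \left(-48 - 3592\right) - \left(2 - \frac{6272}{121}\right) = -3640 - \left(2 - \frac{6272}{121}\right) = -3640 - - \frac{6030}{121} = -3640 + \frac{6030}{121} = - \frac{434410}{121}$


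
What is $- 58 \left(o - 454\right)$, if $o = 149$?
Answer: $17690$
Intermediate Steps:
$- 58 \left(o - 454\right) = - 58 \left(149 - 454\right) = \left(-58\right) \left(-305\right) = 17690$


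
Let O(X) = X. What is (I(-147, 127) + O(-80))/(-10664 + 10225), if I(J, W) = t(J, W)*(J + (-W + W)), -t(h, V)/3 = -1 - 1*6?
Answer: 3167/439 ≈ 7.2141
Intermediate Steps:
t(h, V) = 21 (t(h, V) = -3*(-1 - 1*6) = -3*(-1 - 6) = -3*(-7) = 21)
I(J, W) = 21*J (I(J, W) = 21*(J + (-W + W)) = 21*(J + 0) = 21*J)
(I(-147, 127) + O(-80))/(-10664 + 10225) = (21*(-147) - 80)/(-10664 + 10225) = (-3087 - 80)/(-439) = -3167*(-1/439) = 3167/439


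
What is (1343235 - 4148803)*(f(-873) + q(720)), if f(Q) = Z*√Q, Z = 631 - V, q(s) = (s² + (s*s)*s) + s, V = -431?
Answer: -1048629071324160 - 8938539648*I*√97 ≈ -1.0486e+15 - 8.8034e+10*I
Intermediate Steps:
q(s) = s + s² + s³ (q(s) = (s² + s²*s) + s = (s² + s³) + s = s + s² + s³)
Z = 1062 (Z = 631 - 1*(-431) = 631 + 431 = 1062)
f(Q) = 1062*√Q
(1343235 - 4148803)*(f(-873) + q(720)) = (1343235 - 4148803)*(1062*√(-873) + 720*(1 + 720 + 720²)) = -2805568*(1062*(3*I*√97) + 720*(1 + 720 + 518400)) = -2805568*(3186*I*√97 + 720*519121) = -2805568*(3186*I*√97 + 373767120) = -2805568*(373767120 + 3186*I*√97) = -1048629071324160 - 8938539648*I*√97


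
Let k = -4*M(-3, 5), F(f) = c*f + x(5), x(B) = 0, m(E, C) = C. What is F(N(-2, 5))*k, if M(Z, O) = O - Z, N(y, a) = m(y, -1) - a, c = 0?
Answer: 0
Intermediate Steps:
N(y, a) = -1 - a
F(f) = 0 (F(f) = 0*f + 0 = 0 + 0 = 0)
k = -32 (k = -4*(5 - 1*(-3)) = -4*(5 + 3) = -4*8 = -32)
F(N(-2, 5))*k = 0*(-32) = 0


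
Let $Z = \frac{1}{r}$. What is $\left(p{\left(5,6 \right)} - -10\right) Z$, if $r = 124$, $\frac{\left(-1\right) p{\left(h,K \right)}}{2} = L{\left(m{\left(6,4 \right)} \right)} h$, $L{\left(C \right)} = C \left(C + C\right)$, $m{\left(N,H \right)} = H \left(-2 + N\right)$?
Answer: $- \frac{2555}{62} \approx -41.21$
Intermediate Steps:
$L{\left(C \right)} = 2 C^{2}$ ($L{\left(C \right)} = C 2 C = 2 C^{2}$)
$p{\left(h,K \right)} = - 1024 h$ ($p{\left(h,K \right)} = - 2 \cdot 2 \left(4 \left(-2 + 6\right)\right)^{2} h = - 2 \cdot 2 \left(4 \cdot 4\right)^{2} h = - 2 \cdot 2 \cdot 16^{2} h = - 2 \cdot 2 \cdot 256 h = - 2 \cdot 512 h = - 1024 h$)
$Z = \frac{1}{124} \approx 0.0080645$
$\left(p{\left(5,6 \right)} - -10\right) Z = \left(\left(-1024\right) 5 - -10\right) \frac{1}{124} = \left(-5120 + \left(-5 + 15\right)\right) \frac{1}{124} = \left(-5120 + 10\right) \frac{1}{124} = \left(-5110\right) \frac{1}{124} = - \frac{2555}{62}$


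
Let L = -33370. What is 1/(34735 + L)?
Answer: 1/1365 ≈ 0.00073260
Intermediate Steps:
1/(34735 + L) = 1/(34735 - 33370) = 1/1365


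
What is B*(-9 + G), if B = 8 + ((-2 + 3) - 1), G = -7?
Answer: -128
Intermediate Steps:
B = 8 (B = 8 + (1 - 1) = 8 + 0 = 8)
B*(-9 + G) = 8*(-9 - 7) = 8*(-16) = -128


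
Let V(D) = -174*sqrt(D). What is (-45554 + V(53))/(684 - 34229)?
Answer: 45554/33545 + 174*sqrt(53)/33545 ≈ 1.3958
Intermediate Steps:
(-45554 + V(53))/(684 - 34229) = (-45554 - 174*sqrt(53))/(684 - 34229) = (-45554 - 174*sqrt(53))/(-33545) = (-45554 - 174*sqrt(53))*(-1/33545) = 45554/33545 + 174*sqrt(53)/33545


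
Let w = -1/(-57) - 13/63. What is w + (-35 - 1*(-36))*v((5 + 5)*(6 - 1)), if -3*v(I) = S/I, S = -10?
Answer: -731/5985 ≈ -0.12214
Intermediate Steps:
w = -226/1197 (w = -1*(-1/57) - 13*1/63 = 1/57 - 13/63 = -226/1197 ≈ -0.18881)
v(I) = 10/(3*I) (v(I) = -(-10)/(3*I) = 10/(3*I))
w + (-35 - 1*(-36))*v((5 + 5)*(6 - 1)) = -226/1197 + (-35 - 1*(-36))*(10/(3*(((5 + 5)*(6 - 1))))) = -226/1197 + (-35 + 36)*(10/(3*((10*5)))) = -226/1197 + 1*((10/3)/50) = -226/1197 + 1*((10/3)*(1/50)) = -226/1197 + 1*(1/15) = -226/1197 + 1/15 = -731/5985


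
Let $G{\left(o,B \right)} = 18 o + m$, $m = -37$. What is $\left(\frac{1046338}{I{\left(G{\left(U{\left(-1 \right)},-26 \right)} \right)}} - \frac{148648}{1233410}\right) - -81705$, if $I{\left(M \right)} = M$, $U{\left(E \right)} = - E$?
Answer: $\frac{312086470029}{11717395} \approx 26634.0$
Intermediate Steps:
$G{\left(o,B \right)} = -37 + 18 o$ ($G{\left(o,B \right)} = 18 o - 37 = -37 + 18 o$)
$\left(\frac{1046338}{I{\left(G{\left(U{\left(-1 \right)},-26 \right)} \right)}} - \frac{148648}{1233410}\right) - -81705 = \left(\frac{1046338}{-37 + 18 \left(\left(-1\right) \left(-1\right)\right)} - \frac{148648}{1233410}\right) - -81705 = \left(\frac{1046338}{-37 + 18 \cdot 1} - \frac{74324}{616705}\right) + 81705 = \left(\frac{1046338}{-37 + 18} - \frac{74324}{616705}\right) + 81705 = \left(\frac{1046338}{-19} - \frac{74324}{616705}\right) + 81705 = \left(1046338 \left(- \frac{1}{19}\right) - \frac{74324}{616705}\right) + 81705 = \left(- \frac{1046338}{19} - \frac{74324}{616705}\right) + 81705 = - \frac{645283288446}{11717395} + 81705 = \frac{312086470029}{11717395}$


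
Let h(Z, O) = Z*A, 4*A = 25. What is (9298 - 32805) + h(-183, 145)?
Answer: -98603/4 ≈ -24651.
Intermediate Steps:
A = 25/4 (A = (1/4)*25 = 25/4 ≈ 6.2500)
h(Z, O) = 25*Z/4 (h(Z, O) = Z*(25/4) = 25*Z/4)
(9298 - 32805) + h(-183, 145) = (9298 - 32805) + (25/4)*(-183) = -23507 - 4575/4 = -98603/4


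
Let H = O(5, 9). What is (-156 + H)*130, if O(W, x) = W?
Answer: -19630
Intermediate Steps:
H = 5
(-156 + H)*130 = (-156 + 5)*130 = -151*130 = -19630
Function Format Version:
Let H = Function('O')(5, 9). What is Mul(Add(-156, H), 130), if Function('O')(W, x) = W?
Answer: -19630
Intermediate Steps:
H = 5
Mul(Add(-156, H), 130) = Mul(Add(-156, 5), 130) = Mul(-151, 130) = -19630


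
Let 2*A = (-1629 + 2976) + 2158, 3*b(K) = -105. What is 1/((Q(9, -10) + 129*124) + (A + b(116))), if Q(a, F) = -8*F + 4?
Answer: 2/35595 ≈ 5.6188e-5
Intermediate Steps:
b(K) = -35 (b(K) = (1/3)*(-105) = -35)
A = 3505/2 (A = ((-1629 + 2976) + 2158)/2 = (1347 + 2158)/2 = (1/2)*3505 = 3505/2 ≈ 1752.5)
Q(a, F) = 4 - 8*F
1/((Q(9, -10) + 129*124) + (A + b(116))) = 1/(((4 - 8*(-10)) + 129*124) + (3505/2 - 35)) = 1/(((4 + 80) + 15996) + 3435/2) = 1/((84 + 15996) + 3435/2) = 1/(16080 + 3435/2) = 1/(35595/2) = 2/35595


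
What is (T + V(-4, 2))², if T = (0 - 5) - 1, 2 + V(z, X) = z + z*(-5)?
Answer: 64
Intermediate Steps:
V(z, X) = -2 - 4*z (V(z, X) = -2 + (z + z*(-5)) = -2 + (z - 5*z) = -2 - 4*z)
T = -6 (T = -5 - 1 = -6)
(T + V(-4, 2))² = (-6 + (-2 - 4*(-4)))² = (-6 + (-2 + 16))² = (-6 + 14)² = 8² = 64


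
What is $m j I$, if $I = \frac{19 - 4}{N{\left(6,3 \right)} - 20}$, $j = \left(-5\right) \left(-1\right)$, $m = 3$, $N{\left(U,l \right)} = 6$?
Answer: $- \frac{225}{14} \approx -16.071$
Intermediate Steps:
$j = 5$
$I = - \frac{15}{14}$ ($I = \frac{19 - 4}{6 - 20} = \frac{15}{-14} = 15 \left(- \frac{1}{14}\right) = - \frac{15}{14} \approx -1.0714$)
$m j I = 3 \cdot 5 \left(- \frac{15}{14}\right) = 15 \left(- \frac{15}{14}\right) = - \frac{225}{14}$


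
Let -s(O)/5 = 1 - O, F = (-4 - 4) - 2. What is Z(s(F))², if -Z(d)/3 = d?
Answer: 27225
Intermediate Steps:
F = -10 (F = -8 - 2 = -10)
s(O) = -5 + 5*O (s(O) = -5*(1 - O) = -5 + 5*O)
Z(d) = -3*d
Z(s(F))² = (-3*(-5 + 5*(-10)))² = (-3*(-5 - 50))² = (-3*(-55))² = 165² = 27225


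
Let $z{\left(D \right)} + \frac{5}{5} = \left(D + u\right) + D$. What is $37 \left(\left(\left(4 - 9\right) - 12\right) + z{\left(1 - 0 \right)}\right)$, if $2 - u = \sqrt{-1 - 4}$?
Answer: $-518 - 37 i \sqrt{5} \approx -518.0 - 82.734 i$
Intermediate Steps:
$u = 2 - i \sqrt{5}$ ($u = 2 - \sqrt{-1 - 4} = 2 - \sqrt{-5} = 2 - i \sqrt{5} \approx 2.0 - 2.2361 i$)
$z{\left(D \right)} = 1 + 2 D - i \sqrt{5}$ ($z{\left(D \right)} = -1 + \left(\left(D + \left(2 - i \sqrt{5}\right)\right) + D\right) = -1 + \left(\left(2 + D - i \sqrt{5}\right) + D\right) = -1 + \left(2 + 2 D - i \sqrt{5}\right) = 1 + 2 D - i \sqrt{5}$)
$37 \left(\left(\left(4 - 9\right) - 12\right) + z{\left(1 - 0 \right)}\right) = 37 \left(\left(\left(4 - 9\right) - 12\right) + \left(1 + 2 \left(1 - 0\right) - i \sqrt{5}\right)\right) = 37 \left(\left(-5 - 12\right) + \left(1 + 2 \left(1 + 0\right) - i \sqrt{5}\right)\right) = 37 \left(-17 + \left(1 + 2 \cdot 1 - i \sqrt{5}\right)\right) = 37 \left(-17 + \left(1 + 2 - i \sqrt{5}\right)\right) = 37 \left(-17 + \left(3 - i \sqrt{5}\right)\right) = 37 \left(-14 - i \sqrt{5}\right) = -518 - 37 i \sqrt{5}$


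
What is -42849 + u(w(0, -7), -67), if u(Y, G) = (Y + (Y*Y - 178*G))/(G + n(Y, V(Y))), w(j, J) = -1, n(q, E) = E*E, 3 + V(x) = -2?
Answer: -905792/21 ≈ -43133.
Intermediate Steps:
V(x) = -5 (V(x) = -3 - 2 = -5)
n(q, E) = E**2
u(Y, G) = (Y + Y**2 - 178*G)/(25 + G) (u(Y, G) = (Y + (Y*Y - 178*G))/(G + (-5)**2) = (Y + (Y**2 - 178*G))/(G + 25) = (Y + Y**2 - 178*G)/(25 + G))
-42849 + u(w(0, -7), -67) = -42849 + (-1 + (-1)**2 - 178*(-67))/(25 - 67) = -42849 + (-1 + 1 + 11926)/(-42) = -42849 - 1/42*11926 = -42849 - 5963/21 = -905792/21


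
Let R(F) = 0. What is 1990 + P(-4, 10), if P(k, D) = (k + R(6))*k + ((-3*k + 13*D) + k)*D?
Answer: 3386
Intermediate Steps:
P(k, D) = k² + D*(-2*k + 13*D) (P(k, D) = (k + 0)*k + ((-3*k + 13*D) + k)*D = k*k + (-2*k + 13*D)*D = k² + D*(-2*k + 13*D))
1990 + P(-4, 10) = 1990 + ((-4)² + 13*10² - 2*10*(-4)) = 1990 + (16 + 13*100 + 80) = 1990 + (16 + 1300 + 80) = 1990 + 1396 = 3386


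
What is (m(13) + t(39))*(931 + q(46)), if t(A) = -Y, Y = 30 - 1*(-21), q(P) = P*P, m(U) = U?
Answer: -115786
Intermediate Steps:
q(P) = P²
Y = 51 (Y = 30 + 21 = 51)
t(A) = -51 (t(A) = -1*51 = -51)
(m(13) + t(39))*(931 + q(46)) = (13 - 51)*(931 + 46²) = -38*(931 + 2116) = -38*3047 = -115786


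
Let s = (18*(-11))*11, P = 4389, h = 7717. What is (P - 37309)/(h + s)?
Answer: -32920/5539 ≈ -5.9433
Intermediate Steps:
s = -2178 (s = -198*11 = -2178)
(P - 37309)/(h + s) = (4389 - 37309)/(7717 - 2178) = -32920/5539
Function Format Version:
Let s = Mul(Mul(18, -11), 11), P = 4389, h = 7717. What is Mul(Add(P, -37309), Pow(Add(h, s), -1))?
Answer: Rational(-32920, 5539) ≈ -5.9433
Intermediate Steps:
s = -2178 (s = Mul(-198, 11) = -2178)
Mul(Add(P, -37309), Pow(Add(h, s), -1)) = Mul(Add(4389, -37309), Pow(Add(7717, -2178), -1)) = Mul(-32920, Pow(5539, -1)) = Mul(-32920, Rational(1, 5539)) = Rational(-32920, 5539)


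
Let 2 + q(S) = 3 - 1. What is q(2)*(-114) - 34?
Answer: -34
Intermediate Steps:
q(S) = 0 (q(S) = -2 + (3 - 1) = -2 + 2 = 0)
q(2)*(-114) - 34 = 0*(-114) - 34 = 0 - 34 = -34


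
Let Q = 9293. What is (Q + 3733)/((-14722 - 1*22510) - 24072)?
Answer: -6513/30652 ≈ -0.21248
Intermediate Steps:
(Q + 3733)/((-14722 - 1*22510) - 24072) = (9293 + 3733)/((-14722 - 1*22510) - 24072) = 13026/((-14722 - 22510) - 24072) = 13026/(-37232 - 24072) = 13026/(-61304) = 13026*(-1/61304) = -6513/30652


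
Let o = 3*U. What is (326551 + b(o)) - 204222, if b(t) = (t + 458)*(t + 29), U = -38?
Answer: 93089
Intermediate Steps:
o = -114 (o = 3*(-38) = -114)
b(t) = (29 + t)*(458 + t) (b(t) = (458 + t)*(29 + t) = (29 + t)*(458 + t))
(326551 + b(o)) - 204222 = (326551 + (13282 + (-114)² + 487*(-114))) - 204222 = (326551 + (13282 + 12996 - 55518)) - 204222 = (326551 - 29240) - 204222 = 297311 - 204222 = 93089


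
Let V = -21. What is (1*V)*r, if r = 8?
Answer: -168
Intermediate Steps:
(1*V)*r = (1*(-21))*8 = -21*8 = -168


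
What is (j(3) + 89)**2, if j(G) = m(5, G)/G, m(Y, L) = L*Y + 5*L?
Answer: 9801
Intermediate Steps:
m(Y, L) = 5*L + L*Y
j(G) = 10 (j(G) = (G*(5 + 5))/G = (G*10)/G = (10*G)/G = 10)
(j(3) + 89)**2 = (10 + 89)**2 = 99**2 = 9801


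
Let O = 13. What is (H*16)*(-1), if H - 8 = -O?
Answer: 80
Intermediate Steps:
H = -5 (H = 8 - 1*13 = 8 - 13 = -5)
(H*16)*(-1) = -5*16*(-1) = -80*(-1) = 80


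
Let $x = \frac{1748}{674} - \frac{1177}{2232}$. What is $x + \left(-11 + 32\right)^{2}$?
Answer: $\frac{333267263}{752184} \approx 443.07$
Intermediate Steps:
$x = \frac{1554119}{752184}$ ($x = 1748 \cdot \frac{1}{674} - \frac{1177}{2232} = \frac{874}{337} - \frac{1177}{2232} = \frac{1554119}{752184} \approx 2.0661$)
$x + \left(-11 + 32\right)^{2} = \frac{1554119}{752184} + \left(-11 + 32\right)^{2} = \frac{1554119}{752184} + 21^{2} = \frac{1554119}{752184} + 441 = \frac{333267263}{752184}$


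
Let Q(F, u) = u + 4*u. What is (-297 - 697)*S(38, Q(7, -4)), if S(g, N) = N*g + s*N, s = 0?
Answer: 755440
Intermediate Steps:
Q(F, u) = 5*u
S(g, N) = N*g (S(g, N) = N*g + 0*N = N*g + 0 = N*g)
(-297 - 697)*S(38, Q(7, -4)) = (-297 - 697)*((5*(-4))*38) = -(-19880)*38 = -994*(-760) = 755440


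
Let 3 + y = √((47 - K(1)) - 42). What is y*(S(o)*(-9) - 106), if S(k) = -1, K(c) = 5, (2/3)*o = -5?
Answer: 291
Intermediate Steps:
o = -15/2 (o = (3/2)*(-5) = -15/2 ≈ -7.5000)
y = -3 (y = -3 + √((47 - 1*5) - 42) = -3 + √((47 - 5) - 42) = -3 + √(42 - 42) = -3 + √0 = -3 + 0 = -3)
y*(S(o)*(-9) - 106) = -3*(-1*(-9) - 106) = -3*(9 - 106) = -3*(-97) = 291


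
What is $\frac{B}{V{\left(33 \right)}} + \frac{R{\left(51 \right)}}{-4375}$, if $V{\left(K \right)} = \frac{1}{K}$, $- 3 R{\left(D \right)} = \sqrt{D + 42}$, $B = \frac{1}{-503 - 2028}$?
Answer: $- \frac{33}{2531} + \frac{\sqrt{93}}{13125} \approx -0.012304$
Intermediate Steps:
$B = - \frac{1}{2531}$ ($B = \frac{1}{-2531} = - \frac{1}{2531} \approx -0.0003951$)
$R{\left(D \right)} = - \frac{\sqrt{42 + D}}{3}$ ($R{\left(D \right)} = - \frac{\sqrt{D + 42}}{3} = - \frac{\sqrt{42 + D}}{3}$)
$\frac{B}{V{\left(33 \right)}} + \frac{R{\left(51 \right)}}{-4375} = - \frac{1}{2531 \cdot \frac{1}{33}} + \frac{\left(- \frac{1}{3}\right) \sqrt{42 + 51}}{-4375} = - \frac{\frac{1}{\frac{1}{33}}}{2531} + - \frac{\sqrt{93}}{3} \left(- \frac{1}{4375}\right) = \left(- \frac{1}{2531}\right) 33 + \frac{\sqrt{93}}{13125} = - \frac{33}{2531} + \frac{\sqrt{93}}{13125}$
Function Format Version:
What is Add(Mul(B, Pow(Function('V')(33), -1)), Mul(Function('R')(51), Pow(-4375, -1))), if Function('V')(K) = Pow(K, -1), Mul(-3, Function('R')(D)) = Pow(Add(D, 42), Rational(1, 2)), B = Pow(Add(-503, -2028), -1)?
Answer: Add(Rational(-33, 2531), Mul(Rational(1, 13125), Pow(93, Rational(1, 2)))) ≈ -0.012304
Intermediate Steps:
B = Rational(-1, 2531) (B = Pow(-2531, -1) = Rational(-1, 2531) ≈ -0.00039510)
Function('R')(D) = Mul(Rational(-1, 3), Pow(Add(42, D), Rational(1, 2))) (Function('R')(D) = Mul(Rational(-1, 3), Pow(Add(D, 42), Rational(1, 2))) = Mul(Rational(-1, 3), Pow(Add(42, D), Rational(1, 2))))
Add(Mul(B, Pow(Function('V')(33), -1)), Mul(Function('R')(51), Pow(-4375, -1))) = Add(Mul(Rational(-1, 2531), Pow(Pow(33, -1), -1)), Mul(Mul(Rational(-1, 3), Pow(Add(42, 51), Rational(1, 2))), Pow(-4375, -1))) = Add(Mul(Rational(-1, 2531), Pow(Rational(1, 33), -1)), Mul(Mul(Rational(-1, 3), Pow(93, Rational(1, 2))), Rational(-1, 4375))) = Add(Mul(Rational(-1, 2531), 33), Mul(Rational(1, 13125), Pow(93, Rational(1, 2)))) = Add(Rational(-33, 2531), Mul(Rational(1, 13125), Pow(93, Rational(1, 2))))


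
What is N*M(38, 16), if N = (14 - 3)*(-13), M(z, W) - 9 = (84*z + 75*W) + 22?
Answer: -632489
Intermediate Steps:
M(z, W) = 31 + 75*W + 84*z (M(z, W) = 9 + ((84*z + 75*W) + 22) = 9 + ((75*W + 84*z) + 22) = 9 + (22 + 75*W + 84*z) = 31 + 75*W + 84*z)
N = -143 (N = 11*(-13) = -143)
N*M(38, 16) = -143*(31 + 75*16 + 84*38) = -143*(31 + 1200 + 3192) = -143*4423 = -632489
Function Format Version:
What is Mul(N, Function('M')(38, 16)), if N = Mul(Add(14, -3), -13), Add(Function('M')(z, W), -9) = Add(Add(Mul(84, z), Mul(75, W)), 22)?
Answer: -632489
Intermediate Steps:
Function('M')(z, W) = Add(31, Mul(75, W), Mul(84, z)) (Function('M')(z, W) = Add(9, Add(Add(Mul(84, z), Mul(75, W)), 22)) = Add(9, Add(Add(Mul(75, W), Mul(84, z)), 22)) = Add(9, Add(22, Mul(75, W), Mul(84, z))) = Add(31, Mul(75, W), Mul(84, z)))
N = -143 (N = Mul(11, -13) = -143)
Mul(N, Function('M')(38, 16)) = Mul(-143, Add(31, Mul(75, 16), Mul(84, 38))) = Mul(-143, Add(31, 1200, 3192)) = Mul(-143, 4423) = -632489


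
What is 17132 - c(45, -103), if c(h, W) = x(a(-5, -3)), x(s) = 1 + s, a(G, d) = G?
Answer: 17136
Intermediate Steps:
c(h, W) = -4 (c(h, W) = 1 - 5 = -4)
17132 - c(45, -103) = 17132 - 1*(-4) = 17132 + 4 = 17136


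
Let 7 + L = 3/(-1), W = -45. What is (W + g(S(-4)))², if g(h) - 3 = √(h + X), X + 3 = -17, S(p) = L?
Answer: (42 - I*√30)² ≈ 1734.0 - 460.09*I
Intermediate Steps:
L = -10 (L = -7 + 3/(-1) = -7 + 3*(-1) = -7 - 3 = -10)
S(p) = -10
X = -20 (X = -3 - 17 = -20)
g(h) = 3 + √(-20 + h) (g(h) = 3 + √(h - 20) = 3 + √(-20 + h))
(W + g(S(-4)))² = (-45 + (3 + √(-20 - 10)))² = (-45 + (3 + √(-30)))² = (-45 + (3 + I*√30))² = (-42 + I*√30)²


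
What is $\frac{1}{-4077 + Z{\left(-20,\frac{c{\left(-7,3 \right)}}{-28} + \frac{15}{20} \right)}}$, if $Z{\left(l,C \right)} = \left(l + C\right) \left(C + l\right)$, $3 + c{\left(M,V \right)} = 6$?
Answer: $- \frac{196}{725651} \approx -0.0002701$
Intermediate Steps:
$c{\left(M,V \right)} = 3$ ($c{\left(M,V \right)} = -3 + 6 = 3$)
$Z{\left(l,C \right)} = \left(C + l\right)^{2}$ ($Z{\left(l,C \right)} = \left(C + l\right) \left(C + l\right) = \left(C + l\right)^{2}$)
$\frac{1}{-4077 + Z{\left(-20,\frac{c{\left(-7,3 \right)}}{-28} + \frac{15}{20} \right)}} = \frac{1}{-4077 + \left(\left(\frac{3}{-28} + \frac{15}{20}\right) - 20\right)^{2}} = \frac{1}{-4077 + \left(\left(3 \left(- \frac{1}{28}\right) + 15 \cdot \frac{1}{20}\right) - 20\right)^{2}} = \frac{1}{-4077 + \left(\left(- \frac{3}{28} + \frac{3}{4}\right) - 20\right)^{2}} = \frac{1}{-4077 + \left(\frac{9}{14} - 20\right)^{2}} = \frac{1}{-4077 + \left(- \frac{271}{14}\right)^{2}} = \frac{1}{-4077 + \frac{73441}{196}} = \frac{1}{- \frac{725651}{196}} = - \frac{196}{725651}$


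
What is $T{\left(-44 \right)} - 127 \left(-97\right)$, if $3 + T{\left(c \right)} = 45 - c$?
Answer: $12405$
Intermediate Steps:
$T{\left(c \right)} = 42 - c$ ($T{\left(c \right)} = -3 - \left(-45 + c\right) = 42 - c$)
$T{\left(-44 \right)} - 127 \left(-97\right) = \left(42 - -44\right) - 127 \left(-97\right) = \left(42 + 44\right) - -12319 = 86 + 12319 = 12405$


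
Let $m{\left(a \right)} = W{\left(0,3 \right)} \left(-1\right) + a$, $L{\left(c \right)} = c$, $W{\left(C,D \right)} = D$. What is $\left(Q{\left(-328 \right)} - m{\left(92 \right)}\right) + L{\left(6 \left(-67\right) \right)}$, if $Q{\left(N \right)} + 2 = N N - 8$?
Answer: $107083$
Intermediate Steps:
$m{\left(a \right)} = -3 + a$ ($m{\left(a \right)} = 3 \left(-1\right) + a = -3 + a$)
$Q{\left(N \right)} = -10 + N^{2}$ ($Q{\left(N \right)} = -2 + \left(N N - 8\right) = -2 + \left(N^{2} - 8\right) = -2 + \left(-8 + N^{2}\right) = -10 + N^{2}$)
$\left(Q{\left(-328 \right)} - m{\left(92 \right)}\right) + L{\left(6 \left(-67\right) \right)} = \left(\left(-10 + \left(-328\right)^{2}\right) - \left(-3 + 92\right)\right) + 6 \left(-67\right) = \left(\left(-10 + 107584\right) - 89\right) - 402 = \left(107574 - 89\right) - 402 = 107485 - 402 = 107083$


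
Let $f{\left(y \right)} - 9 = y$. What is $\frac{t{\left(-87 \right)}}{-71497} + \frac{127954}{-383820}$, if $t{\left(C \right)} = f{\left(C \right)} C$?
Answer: $- \frac{5876464829}{13720989270} \approx -0.42828$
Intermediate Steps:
$f{\left(y \right)} = 9 + y$
$t{\left(C \right)} = C \left(9 + C\right)$ ($t{\left(C \right)} = \left(9 + C\right) C = C \left(9 + C\right)$)
$\frac{t{\left(-87 \right)}}{-71497} + \frac{127954}{-383820} = \frac{\left(-87\right) \left(9 - 87\right)}{-71497} + \frac{127954}{-383820} = \left(-87\right) \left(-78\right) \left(- \frac{1}{71497}\right) + 127954 \left(- \frac{1}{383820}\right) = 6786 \left(- \frac{1}{71497}\right) - \frac{63977}{191910} = - \frac{6786}{71497} - \frac{63977}{191910} = - \frac{5876464829}{13720989270}$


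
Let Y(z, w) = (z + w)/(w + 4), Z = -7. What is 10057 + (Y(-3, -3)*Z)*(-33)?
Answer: 8671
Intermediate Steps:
Y(z, w) = (w + z)/(4 + w)
10057 + (Y(-3, -3)*Z)*(-33) = 10057 + (((-3 - 3)/(4 - 3))*(-7))*(-33) = 10057 + ((-6/1)*(-7))*(-33) = 10057 + ((1*(-6))*(-7))*(-33) = 10057 - 6*(-7)*(-33) = 10057 + 42*(-33) = 10057 - 1386 = 8671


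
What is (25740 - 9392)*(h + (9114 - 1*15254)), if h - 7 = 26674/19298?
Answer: -967212745040/9649 ≈ -1.0024e+8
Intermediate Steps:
h = 80880/9649 (h = 7 + 26674/19298 = 7 + 26674*(1/19298) = 7 + 13337/9649 = 80880/9649 ≈ 8.3822)
(25740 - 9392)*(h + (9114 - 1*15254)) = (25740 - 9392)*(80880/9649 + (9114 - 1*15254)) = 16348*(80880/9649 + (9114 - 15254)) = 16348*(80880/9649 - 6140) = 16348*(-59163980/9649) = -967212745040/9649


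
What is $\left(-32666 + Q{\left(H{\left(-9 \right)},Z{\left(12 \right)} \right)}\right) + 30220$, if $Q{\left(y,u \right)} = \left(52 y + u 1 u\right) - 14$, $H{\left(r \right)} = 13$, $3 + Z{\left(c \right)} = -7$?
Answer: $-1684$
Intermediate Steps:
$Z{\left(c \right)} = -10$ ($Z{\left(c \right)} = -3 - 7 = -10$)
$Q{\left(y,u \right)} = -14 + u^{2} + 52 y$ ($Q{\left(y,u \right)} = \left(52 y + u u\right) - 14 = \left(52 y + u^{2}\right) - 14 = \left(u^{2} + 52 y\right) - 14 = -14 + u^{2} + 52 y$)
$\left(-32666 + Q{\left(H{\left(-9 \right)},Z{\left(12 \right)} \right)}\right) + 30220 = \left(-32666 + \left(-14 + \left(-10\right)^{2} + 52 \cdot 13\right)\right) + 30220 = \left(-32666 + \left(-14 + 100 + 676\right)\right) + 30220 = \left(-32666 + 762\right) + 30220 = -31904 + 30220 = -1684$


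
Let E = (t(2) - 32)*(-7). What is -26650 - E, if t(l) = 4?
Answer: -26846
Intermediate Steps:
E = 196 (E = (4 - 32)*(-7) = -28*(-7) = 196)
-26650 - E = -26650 - 1*196 = -26650 - 196 = -26846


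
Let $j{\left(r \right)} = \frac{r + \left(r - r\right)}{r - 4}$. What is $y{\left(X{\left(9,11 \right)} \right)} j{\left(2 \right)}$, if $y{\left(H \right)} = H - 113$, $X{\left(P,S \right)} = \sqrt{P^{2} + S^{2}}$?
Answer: $113 - \sqrt{202} \approx 98.787$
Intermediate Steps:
$j{\left(r \right)} = \frac{r}{-4 + r}$ ($j{\left(r \right)} = \frac{r + 0}{-4 + r} = \frac{r}{-4 + r}$)
$y{\left(H \right)} = -113 + H$
$y{\left(X{\left(9,11 \right)} \right)} j{\left(2 \right)} = \left(-113 + \sqrt{9^{2} + 11^{2}}\right) \frac{2}{-4 + 2} = \left(-113 + \sqrt{81 + 121}\right) \frac{2}{-2} = \left(-113 + \sqrt{202}\right) 2 \left(- \frac{1}{2}\right) = \left(-113 + \sqrt{202}\right) \left(-1\right) = 113 - \sqrt{202}$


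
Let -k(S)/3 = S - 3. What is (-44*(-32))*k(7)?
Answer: -16896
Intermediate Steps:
k(S) = 9 - 3*S (k(S) = -3*(S - 3) = -3*(-3 + S) = 9 - 3*S)
(-44*(-32))*k(7) = (-44*(-32))*(9 - 3*7) = 1408*(9 - 21) = 1408*(-12) = -16896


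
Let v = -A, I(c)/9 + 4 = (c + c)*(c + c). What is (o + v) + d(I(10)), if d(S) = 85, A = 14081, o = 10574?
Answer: -3422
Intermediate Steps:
I(c) = -36 + 36*c**2 (I(c) = -36 + 9*((c + c)*(c + c)) = -36 + 9*((2*c)*(2*c)) = -36 + 9*(4*c**2) = -36 + 36*c**2)
v = -14081 (v = -1*14081 = -14081)
(o + v) + d(I(10)) = (10574 - 14081) + 85 = -3507 + 85 = -3422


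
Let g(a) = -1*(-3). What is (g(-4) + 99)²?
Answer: 10404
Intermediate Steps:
g(a) = 3
(g(-4) + 99)² = (3 + 99)² = 102² = 10404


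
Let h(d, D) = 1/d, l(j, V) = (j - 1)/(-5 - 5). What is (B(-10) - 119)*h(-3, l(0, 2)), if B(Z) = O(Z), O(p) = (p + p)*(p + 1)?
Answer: -61/3 ≈ -20.333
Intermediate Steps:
l(j, V) = ⅒ - j/10 (l(j, V) = (-1 + j)/(-10) = (-1 + j)*(-⅒) = ⅒ - j/10)
O(p) = 2*p*(1 + p) (O(p) = (2*p)*(1 + p) = 2*p*(1 + p))
B(Z) = 2*Z*(1 + Z)
(B(-10) - 119)*h(-3, l(0, 2)) = (2*(-10)*(1 - 10) - 119)/(-3) = (2*(-10)*(-9) - 119)*(-⅓) = (180 - 119)*(-⅓) = 61*(-⅓) = -61/3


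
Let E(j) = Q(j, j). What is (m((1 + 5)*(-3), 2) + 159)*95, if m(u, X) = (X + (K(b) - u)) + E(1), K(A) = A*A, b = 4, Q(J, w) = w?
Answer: 18620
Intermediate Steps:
E(j) = j
K(A) = A**2
m(u, X) = 17 + X - u (m(u, X) = (X + (4**2 - u)) + 1 = (X + (16 - u)) + 1 = (16 + X - u) + 1 = 17 + X - u)
(m((1 + 5)*(-3), 2) + 159)*95 = ((17 + 2 - (1 + 5)*(-3)) + 159)*95 = ((17 + 2 - 6*(-3)) + 159)*95 = ((17 + 2 - 1*(-18)) + 159)*95 = ((17 + 2 + 18) + 159)*95 = (37 + 159)*95 = 196*95 = 18620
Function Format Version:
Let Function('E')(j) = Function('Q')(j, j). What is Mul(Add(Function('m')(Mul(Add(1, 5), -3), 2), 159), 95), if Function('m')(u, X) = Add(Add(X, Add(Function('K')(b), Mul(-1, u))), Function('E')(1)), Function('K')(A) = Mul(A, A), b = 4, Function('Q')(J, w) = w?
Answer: 18620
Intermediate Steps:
Function('E')(j) = j
Function('K')(A) = Pow(A, 2)
Function('m')(u, X) = Add(17, X, Mul(-1, u)) (Function('m')(u, X) = Add(Add(X, Add(Pow(4, 2), Mul(-1, u))), 1) = Add(Add(X, Add(16, Mul(-1, u))), 1) = Add(Add(16, X, Mul(-1, u)), 1) = Add(17, X, Mul(-1, u)))
Mul(Add(Function('m')(Mul(Add(1, 5), -3), 2), 159), 95) = Mul(Add(Add(17, 2, Mul(-1, Mul(Add(1, 5), -3))), 159), 95) = Mul(Add(Add(17, 2, Mul(-1, Mul(6, -3))), 159), 95) = Mul(Add(Add(17, 2, Mul(-1, -18)), 159), 95) = Mul(Add(Add(17, 2, 18), 159), 95) = Mul(Add(37, 159), 95) = Mul(196, 95) = 18620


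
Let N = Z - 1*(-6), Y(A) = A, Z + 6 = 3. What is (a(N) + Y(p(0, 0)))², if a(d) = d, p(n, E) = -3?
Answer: 0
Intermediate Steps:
Z = -3 (Z = -6 + 3 = -3)
N = 3 (N = -3 - 1*(-6) = -3 + 6 = 3)
(a(N) + Y(p(0, 0)))² = (3 - 3)² = 0² = 0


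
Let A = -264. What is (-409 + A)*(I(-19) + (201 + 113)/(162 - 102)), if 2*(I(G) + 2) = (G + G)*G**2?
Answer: 138417929/30 ≈ 4.6139e+6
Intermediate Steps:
I(G) = -2 + G**3 (I(G) = -2 + ((G + G)*G**2)/2 = -2 + ((2*G)*G**2)/2 = -2 + (2*G**3)/2 = -2 + G**3)
(-409 + A)*(I(-19) + (201 + 113)/(162 - 102)) = (-409 - 264)*((-2 + (-19)**3) + (201 + 113)/(162 - 102)) = -673*((-2 - 6859) + 314/60) = -673*(-6861 + 314*(1/60)) = -673*(-6861 + 157/30) = -673*(-205673/30) = 138417929/30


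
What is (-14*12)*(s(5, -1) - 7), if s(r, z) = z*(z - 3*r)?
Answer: -1512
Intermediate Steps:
(-14*12)*(s(5, -1) - 7) = (-14*12)*(-(-1 - 3*5) - 7) = -168*(-(-1 - 15) - 7) = -168*(-1*(-16) - 7) = -168*(16 - 7) = -168*9 = -1512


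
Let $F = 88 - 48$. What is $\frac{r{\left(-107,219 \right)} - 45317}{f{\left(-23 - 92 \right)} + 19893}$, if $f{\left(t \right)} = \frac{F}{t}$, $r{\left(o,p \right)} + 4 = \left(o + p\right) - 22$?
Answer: $- \frac{1040313}{457531} \approx -2.2738$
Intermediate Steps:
$r{\left(o,p \right)} = -26 + o + p$ ($r{\left(o,p \right)} = -4 - \left(22 - o - p\right) = -4 + \left(-22 + o + p\right) = -26 + o + p$)
$F = 40$ ($F = 88 - 48 = 40$)
$f{\left(t \right)} = \frac{40}{t}$
$\frac{r{\left(-107,219 \right)} - 45317}{f{\left(-23 - 92 \right)} + 19893} = \frac{\left(-26 - 107 + 219\right) - 45317}{\frac{40}{-23 - 92} + 19893} = \frac{86 - 45317}{\frac{40}{-23 - 92} + 19893} = - \frac{45231}{\frac{40}{-115} + 19893} = - \frac{45231}{40 \left(- \frac{1}{115}\right) + 19893} = - \frac{45231}{- \frac{8}{23} + 19893} = - \frac{45231}{\frac{457531}{23}} = \left(-45231\right) \frac{23}{457531} = - \frac{1040313}{457531}$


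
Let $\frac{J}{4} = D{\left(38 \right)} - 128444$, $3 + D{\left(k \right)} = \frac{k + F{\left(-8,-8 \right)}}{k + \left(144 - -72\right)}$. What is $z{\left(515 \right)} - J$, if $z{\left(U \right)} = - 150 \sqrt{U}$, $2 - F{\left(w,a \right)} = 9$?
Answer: $\frac{65251014}{127} - 150 \sqrt{515} \approx 5.1038 \cdot 10^{5}$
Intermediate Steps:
$F{\left(w,a \right)} = -7$ ($F{\left(w,a \right)} = 2 - 9 = -7$)
$D{\left(k \right)} = -3 + \frac{-7 + k}{216 + k}$ ($D{\left(k \right)} = -3 + \frac{k - 7}{k + \left(144 - -72\right)} = -3 + \frac{-7 + k}{k + \left(144 + 72\right)} = -3 + \frac{-7 + k}{k + 216} = -3 + \frac{-7 + k}{216 + k}$)
$J = - \frac{65251014}{127}$ ($J = 4 \left(\frac{-655 - 76}{216 + 38} - 128444\right) = 4 \left(\frac{-655 - 76}{254} - 128444\right) = 4 \left(\frac{1}{254} \left(-731\right) - 128444\right) = 4 \left(- \frac{731}{254} - 128444\right) = 4 \left(- \frac{32625507}{254}\right) = - \frac{65251014}{127} \approx -5.1379 \cdot 10^{5}$)
$z{\left(515 \right)} - J = - 150 \sqrt{515} - - \frac{65251014}{127} = - 150 \sqrt{515} + \frac{65251014}{127} = \frac{65251014}{127} - 150 \sqrt{515}$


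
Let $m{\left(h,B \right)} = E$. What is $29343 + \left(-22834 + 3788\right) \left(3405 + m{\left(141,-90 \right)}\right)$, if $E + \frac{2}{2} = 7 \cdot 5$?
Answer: $-65469851$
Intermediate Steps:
$E = 34$ ($E = -1 + 7 \cdot 5 = -1 + 35 = 34$)
$m{\left(h,B \right)} = 34$
$29343 + \left(-22834 + 3788\right) \left(3405 + m{\left(141,-90 \right)}\right) = 29343 + \left(-22834 + 3788\right) \left(3405 + 34\right) = 29343 - 65499194 = -65469851$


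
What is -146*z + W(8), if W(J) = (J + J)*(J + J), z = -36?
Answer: 5512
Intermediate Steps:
W(J) = 4*J² (W(J) = (2*J)*(2*J) = 4*J²)
-146*z + W(8) = -146*(-36) + 4*8² = 5256 + 4*64 = 5256 + 256 = 5512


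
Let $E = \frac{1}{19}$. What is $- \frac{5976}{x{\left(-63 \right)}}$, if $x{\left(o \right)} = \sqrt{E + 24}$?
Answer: $- \frac{5976 \sqrt{8683}}{457} \approx -1218.5$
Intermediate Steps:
$E = \frac{1}{19} \approx 0.052632$
$x{\left(o \right)} = \frac{\sqrt{8683}}{19}$ ($x{\left(o \right)} = \sqrt{\frac{1}{19} + 24} = \sqrt{\frac{457}{19}} = \frac{\sqrt{8683}}{19}$)
$- \frac{5976}{x{\left(-63 \right)}} = - \frac{5976}{\frac{1}{19} \sqrt{8683}} = - 5976 \frac{\sqrt{8683}}{457} = - \frac{5976 \sqrt{8683}}{457}$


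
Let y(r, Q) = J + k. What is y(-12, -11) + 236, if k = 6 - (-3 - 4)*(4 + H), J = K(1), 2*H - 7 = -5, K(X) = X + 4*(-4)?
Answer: 262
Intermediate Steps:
K(X) = -16 + X (K(X) = X - 16 = -16 + X)
H = 1 (H = 7/2 + (1/2)*(-5) = 7/2 - 5/2 = 1)
J = -15 (J = -16 + 1 = -15)
k = 41 (k = 6 - (-3 - 4)*(4 + 1) = 6 - (-7)*5 = 6 - 1*(-35) = 6 + 35 = 41)
y(r, Q) = 26 (y(r, Q) = -15 + 41 = 26)
y(-12, -11) + 236 = 26 + 236 = 262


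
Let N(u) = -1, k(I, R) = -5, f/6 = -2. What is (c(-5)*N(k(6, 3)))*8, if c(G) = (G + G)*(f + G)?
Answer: -1360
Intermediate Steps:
f = -12 (f = 6*(-2) = -12)
c(G) = 2*G*(-12 + G) (c(G) = (G + G)*(-12 + G) = (2*G)*(-12 + G) = 2*G*(-12 + G))
(c(-5)*N(k(6, 3)))*8 = ((2*(-5)*(-12 - 5))*(-1))*8 = ((2*(-5)*(-17))*(-1))*8 = (170*(-1))*8 = -170*8 = -1360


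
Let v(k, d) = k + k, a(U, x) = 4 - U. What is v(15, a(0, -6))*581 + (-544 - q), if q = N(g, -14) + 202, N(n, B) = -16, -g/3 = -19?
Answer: 16700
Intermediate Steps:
g = 57 (g = -3*(-19) = 57)
q = 186 (q = -16 + 202 = 186)
v(k, d) = 2*k
v(15, a(0, -6))*581 + (-544 - q) = (2*15)*581 + (-544 - 1*186) = 30*581 + (-544 - 186) = 17430 - 730 = 16700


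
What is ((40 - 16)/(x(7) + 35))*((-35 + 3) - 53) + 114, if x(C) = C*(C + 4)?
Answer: 1341/14 ≈ 95.786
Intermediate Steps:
x(C) = C*(4 + C)
((40 - 16)/(x(7) + 35))*((-35 + 3) - 53) + 114 = ((40 - 16)/(7*(4 + 7) + 35))*((-35 + 3) - 53) + 114 = (24/(7*11 + 35))*(-32 - 53) + 114 = (24/(77 + 35))*(-85) + 114 = (24/112)*(-85) + 114 = (24*(1/112))*(-85) + 114 = (3/14)*(-85) + 114 = -255/14 + 114 = 1341/14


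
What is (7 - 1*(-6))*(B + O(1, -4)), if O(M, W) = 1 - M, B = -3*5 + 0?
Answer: -195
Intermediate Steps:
B = -15 (B = -15 + 0 = -15)
(7 - 1*(-6))*(B + O(1, -4)) = (7 - 1*(-6))*(-15 + (1 - 1*1)) = (7 + 6)*(-15 + (1 - 1)) = 13*(-15 + 0) = 13*(-15) = -195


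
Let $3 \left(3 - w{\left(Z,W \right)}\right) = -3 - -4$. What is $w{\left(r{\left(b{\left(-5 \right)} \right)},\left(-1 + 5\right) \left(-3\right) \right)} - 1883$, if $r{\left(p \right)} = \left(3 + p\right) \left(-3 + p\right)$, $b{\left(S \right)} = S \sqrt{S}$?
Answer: $- \frac{5641}{3} \approx -1880.3$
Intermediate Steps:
$b{\left(S \right)} = S^{\frac{3}{2}}$
$r{\left(p \right)} = \left(-3 + p\right) \left(3 + p\right)$
$w{\left(Z,W \right)} = \frac{8}{3}$ ($w{\left(Z,W \right)} = 3 - \frac{-3 - -4}{3} = 3 - \frac{-3 + 4}{3} = 3 - \frac{1}{3} = \frac{8}{3}$)
$w{\left(r{\left(b{\left(-5 \right)} \right)},\left(-1 + 5\right) \left(-3\right) \right)} - 1883 = \frac{8}{3} - 1883 = - \frac{5641}{3}$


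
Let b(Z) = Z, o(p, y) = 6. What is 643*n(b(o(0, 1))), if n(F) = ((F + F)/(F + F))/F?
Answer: 643/6 ≈ 107.17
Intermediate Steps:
n(F) = 1/F (n(F) = ((2*F)/((2*F)))/F = ((2*F)*(1/(2*F)))/F = 1/F)
643*n(b(o(0, 1))) = 643/6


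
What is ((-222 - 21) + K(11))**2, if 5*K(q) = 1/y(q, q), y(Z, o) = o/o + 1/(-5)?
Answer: 942841/16 ≈ 58928.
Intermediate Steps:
y(Z, o) = 4/5 (y(Z, o) = 1 + 1*(-1/5) = 1 - 1/5 = 4/5)
K(q) = 1/4 (K(q) = 1/(5*(4/5)) = (1/5)*(5/4) = 1/4)
((-222 - 21) + K(11))**2 = ((-222 - 21) + 1/4)**2 = (-243 + 1/4)**2 = (-971/4)**2 = 942841/16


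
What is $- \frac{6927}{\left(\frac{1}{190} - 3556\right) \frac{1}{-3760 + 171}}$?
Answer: $- \frac{1574530190}{225213} \approx -6991.3$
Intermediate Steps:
$- \frac{6927}{\left(\frac{1}{190} - 3556\right) \frac{1}{-3760 + 171}} = - \frac{6927}{\left(\frac{1}{190} - 3556\right) \frac{1}{-3589}} = - \frac{6927}{\left(- \frac{675639}{190}\right) \left(- \frac{1}{3589}\right)} = - \frac{6927}{\frac{675639}{681910}} = \left(-6927\right) \frac{681910}{675639} = - \frac{1574530190}{225213}$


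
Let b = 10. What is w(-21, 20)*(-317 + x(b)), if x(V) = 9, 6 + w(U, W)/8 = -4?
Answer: 24640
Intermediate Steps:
w(U, W) = -80 (w(U, W) = -48 + 8*(-4) = -48 - 32 = -80)
w(-21, 20)*(-317 + x(b)) = -80*(-317 + 9) = -80*(-308) = 24640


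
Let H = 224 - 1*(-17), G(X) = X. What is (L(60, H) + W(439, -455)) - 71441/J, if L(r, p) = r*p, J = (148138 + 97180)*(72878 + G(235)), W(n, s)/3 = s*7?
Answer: 87975760779829/17935934934 ≈ 4905.0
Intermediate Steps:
W(n, s) = 21*s (W(n, s) = 3*(s*7) = 3*(7*s) = 21*s)
J = 17935934934 (J = (148138 + 97180)*(72878 + 235) = 245318*73113 = 17935934934)
H = 241 (H = 224 + 17 = 241)
L(r, p) = p*r
(L(60, H) + W(439, -455)) - 71441/J = (241*60 + 21*(-455)) - 71441/17935934934 = (14460 - 9555) - 71441*1/17935934934 = 4905 - 71441/17935934934 = 87975760779829/17935934934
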